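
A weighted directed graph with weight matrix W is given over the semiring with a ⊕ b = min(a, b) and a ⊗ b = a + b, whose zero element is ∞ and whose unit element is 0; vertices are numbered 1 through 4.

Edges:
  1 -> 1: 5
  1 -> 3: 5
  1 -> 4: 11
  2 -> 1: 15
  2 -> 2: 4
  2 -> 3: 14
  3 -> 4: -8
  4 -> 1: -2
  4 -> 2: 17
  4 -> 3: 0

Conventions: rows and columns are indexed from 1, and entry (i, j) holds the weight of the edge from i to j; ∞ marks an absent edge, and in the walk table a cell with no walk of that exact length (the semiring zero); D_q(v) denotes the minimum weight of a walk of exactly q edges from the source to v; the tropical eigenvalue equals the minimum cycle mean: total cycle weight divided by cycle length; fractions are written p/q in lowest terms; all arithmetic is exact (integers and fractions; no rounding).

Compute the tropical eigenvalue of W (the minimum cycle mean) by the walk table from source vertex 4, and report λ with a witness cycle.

q=0: [∞, ∞, ∞, 0]
q=1: [-2, 17, 0, ∞]
q=2: [3, 21, 3, -8]
q=3: [-10, 9, -8, -5]
q=4: [-7, 12, -5, -16]
Optimal cycle mean attained by: cycle 3->4->3, total (-8) + 0, length 2.
Answer: λ = -4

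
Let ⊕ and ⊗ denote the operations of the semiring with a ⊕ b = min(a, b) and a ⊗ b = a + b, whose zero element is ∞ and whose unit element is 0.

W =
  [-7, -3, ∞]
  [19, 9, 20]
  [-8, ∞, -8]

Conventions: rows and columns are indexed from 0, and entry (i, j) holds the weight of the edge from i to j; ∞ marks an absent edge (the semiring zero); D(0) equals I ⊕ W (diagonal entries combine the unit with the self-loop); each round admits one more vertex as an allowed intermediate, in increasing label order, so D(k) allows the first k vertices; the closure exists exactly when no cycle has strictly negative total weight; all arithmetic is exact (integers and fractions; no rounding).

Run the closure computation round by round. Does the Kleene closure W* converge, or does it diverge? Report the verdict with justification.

Detection: at round 0, diagonal entry (0, 0) turns strictly negative.
Key observation: the cycle 0->0 has total weight (-7), which is strictly negative.
Answer: DIVERGES — negative cycle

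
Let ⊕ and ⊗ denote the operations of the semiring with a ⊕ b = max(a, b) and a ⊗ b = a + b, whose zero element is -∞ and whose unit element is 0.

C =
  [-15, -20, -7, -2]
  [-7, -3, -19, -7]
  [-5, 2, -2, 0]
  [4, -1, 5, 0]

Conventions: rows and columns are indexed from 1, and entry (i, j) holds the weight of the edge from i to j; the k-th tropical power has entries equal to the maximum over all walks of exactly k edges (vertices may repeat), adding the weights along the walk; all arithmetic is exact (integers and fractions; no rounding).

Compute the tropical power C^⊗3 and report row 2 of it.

C^⊗2:
  [2, -3, 3, -2]
  [-3, -6, -2, -7]
  [4, 0, 5, 0]
  [4, 7, 5, 5]
C^⊗3:
  [2, 5, 3, 3]
  [-3, 0, -2, -2]
  [4, 7, 5, 5]
  [9, 7, 10, 5]
Answer: row 2 of C^⊗3 = [-3, 0, -2, -2]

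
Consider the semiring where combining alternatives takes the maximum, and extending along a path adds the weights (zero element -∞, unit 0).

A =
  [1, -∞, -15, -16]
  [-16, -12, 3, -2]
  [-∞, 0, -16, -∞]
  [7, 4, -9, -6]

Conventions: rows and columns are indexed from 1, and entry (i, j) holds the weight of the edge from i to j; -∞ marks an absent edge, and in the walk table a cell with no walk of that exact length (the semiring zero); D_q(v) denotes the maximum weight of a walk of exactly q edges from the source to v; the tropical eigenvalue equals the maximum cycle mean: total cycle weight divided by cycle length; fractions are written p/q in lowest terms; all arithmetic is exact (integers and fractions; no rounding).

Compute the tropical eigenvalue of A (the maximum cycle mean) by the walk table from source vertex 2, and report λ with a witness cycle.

q=0: [-∞, 0, -∞, -∞]
q=1: [-16, -12, 3, -2]
q=2: [5, 3, -9, -8]
q=3: [6, -4, 6, 1]
q=4: [8, 6, -1, -5]
Optimal cycle mean attained by: cycle 2->3->2, total 3 + 0, length 2.
Answer: λ = 3/2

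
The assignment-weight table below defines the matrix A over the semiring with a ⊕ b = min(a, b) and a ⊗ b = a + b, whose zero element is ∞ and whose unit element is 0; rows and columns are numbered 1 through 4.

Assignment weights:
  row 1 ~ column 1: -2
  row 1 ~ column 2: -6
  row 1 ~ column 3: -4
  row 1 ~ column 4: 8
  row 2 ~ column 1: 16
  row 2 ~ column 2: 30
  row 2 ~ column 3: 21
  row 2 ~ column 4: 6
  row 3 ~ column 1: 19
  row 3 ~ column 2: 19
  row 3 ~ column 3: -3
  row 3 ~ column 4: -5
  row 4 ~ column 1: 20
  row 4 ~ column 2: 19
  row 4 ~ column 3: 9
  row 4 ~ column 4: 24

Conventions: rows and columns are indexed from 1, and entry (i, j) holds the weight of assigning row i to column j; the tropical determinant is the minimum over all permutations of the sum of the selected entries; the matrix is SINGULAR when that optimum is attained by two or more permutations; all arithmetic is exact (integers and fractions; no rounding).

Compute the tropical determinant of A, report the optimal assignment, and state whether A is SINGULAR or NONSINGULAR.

σ = (1, 2, 3, 4): (-2) + 30 + (-3) + 24 = 49
σ = (1, 2, 4, 3): (-2) + 30 + (-5) + 9 = 32
σ = (1, 3, 2, 4): (-2) + 21 + 19 + 24 = 62
σ = (1, 3, 4, 2): (-2) + 21 + (-5) + 19 = 33
σ = (1, 4, 2, 3): (-2) + 6 + 19 + 9 = 32
σ = (1, 4, 3, 2): (-2) + 6 + (-3) + 19 = 20
σ = (2, 1, 3, 4): (-6) + 16 + (-3) + 24 = 31
σ = (2, 1, 4, 3): (-6) + 16 + (-5) + 9 = 14
σ = (2, 3, 1, 4): (-6) + 21 + 19 + 24 = 58
σ = (2, 3, 4, 1): (-6) + 21 + (-5) + 20 = 30
σ = (2, 4, 1, 3): (-6) + 6 + 19 + 9 = 28
σ = (2, 4, 3, 1): (-6) + 6 + (-3) + 20 = 17
σ = (3, 1, 2, 4): (-4) + 16 + 19 + 24 = 55
σ = (3, 1, 4, 2): (-4) + 16 + (-5) + 19 = 26
σ = (3, 2, 1, 4): (-4) + 30 + 19 + 24 = 69
σ = (3, 2, 4, 1): (-4) + 30 + (-5) + 20 = 41
σ = (3, 4, 1, 2): (-4) + 6 + 19 + 19 = 40
σ = (3, 4, 2, 1): (-4) + 6 + 19 + 20 = 41
σ = (4, 1, 2, 3): 8 + 16 + 19 + 9 = 52
σ = (4, 1, 3, 2): 8 + 16 + (-3) + 19 = 40
σ = (4, 2, 1, 3): 8 + 30 + 19 + 9 = 66
σ = (4, 2, 3, 1): 8 + 30 + (-3) + 20 = 55
σ = (4, 3, 1, 2): 8 + 21 + 19 + 19 = 67
σ = (4, 3, 2, 1): 8 + 21 + 19 + 20 = 68
Optimal value attained by: σ = (2, 1, 4, 3).
Answer: det⊕(A) = 14; verdict: NONSINGULAR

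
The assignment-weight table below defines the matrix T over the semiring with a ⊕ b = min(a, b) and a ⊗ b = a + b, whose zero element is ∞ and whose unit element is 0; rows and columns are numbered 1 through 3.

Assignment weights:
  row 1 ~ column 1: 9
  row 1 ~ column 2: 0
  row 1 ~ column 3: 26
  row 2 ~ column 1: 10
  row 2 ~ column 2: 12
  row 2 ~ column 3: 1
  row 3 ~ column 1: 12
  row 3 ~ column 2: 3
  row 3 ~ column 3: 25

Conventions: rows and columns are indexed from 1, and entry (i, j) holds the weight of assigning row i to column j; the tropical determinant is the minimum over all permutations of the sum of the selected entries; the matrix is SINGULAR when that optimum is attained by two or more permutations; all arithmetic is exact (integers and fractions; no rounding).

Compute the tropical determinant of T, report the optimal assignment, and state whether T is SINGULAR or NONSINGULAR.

σ = (1, 2, 3): 9 + 12 + 25 = 46
σ = (1, 3, 2): 9 + 1 + 3 = 13
σ = (2, 1, 3): 0 + 10 + 25 = 35
σ = (2, 3, 1): 0 + 1 + 12 = 13
σ = (3, 1, 2): 26 + 10 + 3 = 39
σ = (3, 2, 1): 26 + 12 + 12 = 50
Optimal value attained by: σ = (1, 3, 2).
Answer: det⊕(T) = 13; verdict: SINGULAR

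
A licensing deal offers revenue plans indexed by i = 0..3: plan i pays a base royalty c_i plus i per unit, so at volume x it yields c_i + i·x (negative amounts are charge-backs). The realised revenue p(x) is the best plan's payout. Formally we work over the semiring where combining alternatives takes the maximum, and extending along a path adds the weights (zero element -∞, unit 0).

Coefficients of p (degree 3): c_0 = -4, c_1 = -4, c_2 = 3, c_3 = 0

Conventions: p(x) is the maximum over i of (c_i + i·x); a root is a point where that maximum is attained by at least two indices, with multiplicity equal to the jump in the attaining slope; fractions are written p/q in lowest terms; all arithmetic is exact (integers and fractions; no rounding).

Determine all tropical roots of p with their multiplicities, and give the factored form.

hull edge (i=0, c=-4) to (i=2, c=3): slope 7/2, span 2
hull edge (i=2, c=3) to (i=3, c=0): slope -3, span 1
Factored form: p(x) = 0 ⊗ (x ⊕ (-7/2)) ⊗ (x ⊕ (-7/2)) ⊗ (x ⊕ 3)
Answer: roots = -7/2 (mult 2), 3 (mult 1)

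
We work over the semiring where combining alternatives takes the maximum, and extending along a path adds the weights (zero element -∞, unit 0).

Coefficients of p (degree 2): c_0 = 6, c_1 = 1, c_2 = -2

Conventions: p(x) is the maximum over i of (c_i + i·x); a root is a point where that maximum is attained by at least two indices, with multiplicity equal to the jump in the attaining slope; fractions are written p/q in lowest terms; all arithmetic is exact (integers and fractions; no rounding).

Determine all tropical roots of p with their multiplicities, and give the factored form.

hull edge (i=0, c=6) to (i=2, c=-2): slope -4, span 2
Factored form: p(x) = -2 ⊗ (x ⊕ 4) ⊗ (x ⊕ 4)
Answer: roots = 4 (mult 2)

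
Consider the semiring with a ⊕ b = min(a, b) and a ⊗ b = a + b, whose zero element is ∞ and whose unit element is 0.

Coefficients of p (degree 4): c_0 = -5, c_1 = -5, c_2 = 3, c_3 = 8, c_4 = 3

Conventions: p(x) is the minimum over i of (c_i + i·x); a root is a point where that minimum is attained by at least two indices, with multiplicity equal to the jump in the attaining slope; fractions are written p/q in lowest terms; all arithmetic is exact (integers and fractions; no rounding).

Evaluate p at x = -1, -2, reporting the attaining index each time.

p(-1) = min(-5+0·(-1)=-5, -5+1·(-1)=-6, 3+2·(-1)=1, 8+3·(-1)=5, 3+4·(-1)=-1) = -6 (attained by i=1)
p(-2) = min(-5+0·(-2)=-5, -5+1·(-2)=-7, 3+2·(-2)=-1, 8+3·(-2)=2, 3+4·(-2)=-5) = -7 (attained by i=1)
Answer: p(-1) = -6; p(-2) = -7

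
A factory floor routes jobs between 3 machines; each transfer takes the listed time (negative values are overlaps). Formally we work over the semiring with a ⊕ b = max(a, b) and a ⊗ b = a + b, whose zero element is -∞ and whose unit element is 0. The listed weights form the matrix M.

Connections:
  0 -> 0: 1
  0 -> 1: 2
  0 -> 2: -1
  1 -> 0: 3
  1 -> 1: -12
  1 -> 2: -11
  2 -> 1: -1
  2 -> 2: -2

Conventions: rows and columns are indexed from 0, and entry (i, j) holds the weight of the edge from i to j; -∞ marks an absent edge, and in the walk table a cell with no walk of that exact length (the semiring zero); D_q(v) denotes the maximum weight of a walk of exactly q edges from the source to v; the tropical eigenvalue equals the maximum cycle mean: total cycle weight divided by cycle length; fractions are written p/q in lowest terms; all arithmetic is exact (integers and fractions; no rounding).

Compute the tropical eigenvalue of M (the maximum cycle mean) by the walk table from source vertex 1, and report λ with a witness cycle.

q=0: [-∞, 0, -∞]
q=1: [3, -12, -11]
q=2: [4, 5, 2]
q=3: [8, 6, 3]
Optimal cycle mean attained by: cycle 0->1->0, total 2 + 3, length 2.
Answer: λ = 5/2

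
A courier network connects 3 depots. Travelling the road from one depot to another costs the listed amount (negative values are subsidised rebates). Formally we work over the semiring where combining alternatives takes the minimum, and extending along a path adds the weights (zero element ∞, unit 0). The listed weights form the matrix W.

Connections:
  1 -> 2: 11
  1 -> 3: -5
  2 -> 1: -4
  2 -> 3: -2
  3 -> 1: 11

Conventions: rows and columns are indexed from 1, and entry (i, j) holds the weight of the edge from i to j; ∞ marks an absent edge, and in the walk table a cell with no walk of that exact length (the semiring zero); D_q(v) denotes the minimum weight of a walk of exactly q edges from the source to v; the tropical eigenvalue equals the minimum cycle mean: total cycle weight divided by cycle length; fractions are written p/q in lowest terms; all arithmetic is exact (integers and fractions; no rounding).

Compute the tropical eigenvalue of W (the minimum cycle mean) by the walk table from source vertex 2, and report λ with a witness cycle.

q=0: [∞, 0, ∞]
q=1: [-4, ∞, -2]
q=2: [9, 7, -9]
q=3: [2, 20, 4]
Optimal cycle mean attained by: cycle 1->3->1, total (-5) + 11, length 2.
Answer: λ = 3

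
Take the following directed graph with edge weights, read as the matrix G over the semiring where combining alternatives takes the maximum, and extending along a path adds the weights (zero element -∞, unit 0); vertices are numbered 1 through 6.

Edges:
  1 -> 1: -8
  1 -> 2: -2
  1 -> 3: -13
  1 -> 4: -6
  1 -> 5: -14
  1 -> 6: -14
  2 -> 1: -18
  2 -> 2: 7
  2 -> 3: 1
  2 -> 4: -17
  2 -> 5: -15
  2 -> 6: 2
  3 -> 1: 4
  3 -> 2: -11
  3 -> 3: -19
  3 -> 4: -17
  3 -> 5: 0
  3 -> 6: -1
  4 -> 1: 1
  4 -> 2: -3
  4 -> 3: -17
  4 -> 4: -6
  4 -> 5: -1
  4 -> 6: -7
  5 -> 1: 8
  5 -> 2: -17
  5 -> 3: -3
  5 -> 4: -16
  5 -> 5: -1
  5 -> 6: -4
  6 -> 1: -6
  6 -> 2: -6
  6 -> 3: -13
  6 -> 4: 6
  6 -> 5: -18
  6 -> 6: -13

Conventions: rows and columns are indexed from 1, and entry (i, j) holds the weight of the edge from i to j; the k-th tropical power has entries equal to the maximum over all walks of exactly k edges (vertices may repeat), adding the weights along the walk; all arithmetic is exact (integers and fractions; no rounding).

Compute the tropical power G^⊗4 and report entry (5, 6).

G^⊗2:
  [-5, 5, -1, -8, -7, 0]
  [5, 14, 8, 8, 1, 9]
  [8, 2, -3, 5, -1, -4]
  [7, 4, -2, -1, -2, -1]
  [7, 6, -4, 2, -2, -4]
  [7, 3, -5, 0, 5, -1]
G^⊗3:
  [3, 12, 6, 6, -1, 7]
  [12, 21, 15, 15, 8, 16]
  [7, 9, 3, 2, 4, 4]
  [6, 11, 5, 5, -2, 6]
  [6, 13, 7, 2, 1, 8]
  [13, 10, 4, 5, 4, 5]
G^⊗4:
  [10, 19, 13, 13, 6, 14]
  [19, 28, 22, 22, 15, 23]
  [12, 16, 10, 10, 3, 11]
  [9, 18, 12, 12, 5, 13]
  [11, 20, 14, 14, 7, 15]
  [12, 17, 11, 11, 4, 12]
Key observation: the optimum is the walk 5->1->2->2->6, with weight 8 + (-2) + 7 + 2 = 15.
Optimal value attained by: walk 5->1->2->2->6.
Answer: (G^⊗4)[5][6] = 15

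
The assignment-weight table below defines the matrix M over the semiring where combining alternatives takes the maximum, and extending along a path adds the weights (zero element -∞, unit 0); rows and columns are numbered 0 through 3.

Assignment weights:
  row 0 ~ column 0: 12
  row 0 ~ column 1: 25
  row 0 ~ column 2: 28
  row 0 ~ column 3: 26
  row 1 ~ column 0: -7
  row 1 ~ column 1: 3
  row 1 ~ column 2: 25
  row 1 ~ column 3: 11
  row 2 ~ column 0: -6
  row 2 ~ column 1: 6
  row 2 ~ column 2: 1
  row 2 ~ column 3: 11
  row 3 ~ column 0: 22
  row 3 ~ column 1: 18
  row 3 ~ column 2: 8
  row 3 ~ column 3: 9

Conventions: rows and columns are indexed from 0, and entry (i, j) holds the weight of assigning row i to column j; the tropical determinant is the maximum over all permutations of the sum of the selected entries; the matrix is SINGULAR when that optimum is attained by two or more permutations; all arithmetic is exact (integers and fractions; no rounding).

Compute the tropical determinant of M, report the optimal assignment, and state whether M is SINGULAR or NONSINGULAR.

σ = (0, 1, 2, 3): 12 + 3 + 1 + 9 = 25
σ = (0, 1, 3, 2): 12 + 3 + 11 + 8 = 34
σ = (0, 2, 1, 3): 12 + 25 + 6 + 9 = 52
σ = (0, 2, 3, 1): 12 + 25 + 11 + 18 = 66
σ = (0, 3, 1, 2): 12 + 11 + 6 + 8 = 37
σ = (0, 3, 2, 1): 12 + 11 + 1 + 18 = 42
σ = (1, 0, 2, 3): 25 + (-7) + 1 + 9 = 28
σ = (1, 0, 3, 2): 25 + (-7) + 11 + 8 = 37
σ = (1, 2, 0, 3): 25 + 25 + (-6) + 9 = 53
σ = (1, 2, 3, 0): 25 + 25 + 11 + 22 = 83
σ = (1, 3, 0, 2): 25 + 11 + (-6) + 8 = 38
σ = (1, 3, 2, 0): 25 + 11 + 1 + 22 = 59
σ = (2, 0, 1, 3): 28 + (-7) + 6 + 9 = 36
σ = (2, 0, 3, 1): 28 + (-7) + 11 + 18 = 50
σ = (2, 1, 0, 3): 28 + 3 + (-6) + 9 = 34
σ = (2, 1, 3, 0): 28 + 3 + 11 + 22 = 64
σ = (2, 3, 0, 1): 28 + 11 + (-6) + 18 = 51
σ = (2, 3, 1, 0): 28 + 11 + 6 + 22 = 67
σ = (3, 0, 1, 2): 26 + (-7) + 6 + 8 = 33
σ = (3, 0, 2, 1): 26 + (-7) + 1 + 18 = 38
σ = (3, 1, 0, 2): 26 + 3 + (-6) + 8 = 31
σ = (3, 1, 2, 0): 26 + 3 + 1 + 22 = 52
σ = (3, 2, 0, 1): 26 + 25 + (-6) + 18 = 63
σ = (3, 2, 1, 0): 26 + 25 + 6 + 22 = 79
Optimal value attained by: σ = (1, 2, 3, 0).
Answer: det⊕(M) = 83; verdict: NONSINGULAR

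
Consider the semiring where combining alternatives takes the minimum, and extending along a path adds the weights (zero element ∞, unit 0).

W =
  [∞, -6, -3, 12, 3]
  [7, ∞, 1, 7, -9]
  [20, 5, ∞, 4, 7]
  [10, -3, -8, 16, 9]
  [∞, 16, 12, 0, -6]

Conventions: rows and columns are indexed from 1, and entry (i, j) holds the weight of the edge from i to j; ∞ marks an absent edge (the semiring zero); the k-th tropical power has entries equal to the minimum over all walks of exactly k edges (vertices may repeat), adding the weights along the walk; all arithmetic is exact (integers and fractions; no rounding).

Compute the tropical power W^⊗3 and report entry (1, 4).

W^⊗2:
  [1, 2, -5, 1, -15]
  [17, 1, -1, -9, -15]
  [12, 1, -4, 7, -4]
  [4, -3, -2, -4, -12]
  [10, -3, -8, -6, -12]
W^⊗3:
  [9, -5, -7, -15, -21]
  [1, -12, -17, -15, -21]
  [8, 1, -1, -4, -10]
  [4, -7, -12, -12, -18]
  [4, -9, -14, -12, -18]
Key observation: the optimum is the walk 1->2->5->4, with weight (-6) + (-9) + 0 = -15.
Optimal value attained by: walk 1->2->5->4.
Answer: (W^⊗3)[1][4] = -15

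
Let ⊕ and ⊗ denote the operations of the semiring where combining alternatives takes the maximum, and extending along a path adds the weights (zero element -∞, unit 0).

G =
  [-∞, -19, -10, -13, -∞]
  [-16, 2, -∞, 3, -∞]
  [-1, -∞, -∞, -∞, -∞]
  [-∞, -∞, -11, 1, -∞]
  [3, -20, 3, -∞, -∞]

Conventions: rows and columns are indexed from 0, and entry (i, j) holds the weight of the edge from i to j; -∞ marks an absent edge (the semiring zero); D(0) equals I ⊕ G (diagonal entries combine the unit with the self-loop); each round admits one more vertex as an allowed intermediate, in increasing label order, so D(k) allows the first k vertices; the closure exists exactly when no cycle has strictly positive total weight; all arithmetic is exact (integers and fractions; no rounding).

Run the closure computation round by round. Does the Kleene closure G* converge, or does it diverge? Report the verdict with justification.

Detection: at round 0, diagonal entry (1, 1) turns strictly positive.
Key observation: the cycle 1->1 has total weight 2, which is strictly positive.
Answer: DIVERGES — positive cycle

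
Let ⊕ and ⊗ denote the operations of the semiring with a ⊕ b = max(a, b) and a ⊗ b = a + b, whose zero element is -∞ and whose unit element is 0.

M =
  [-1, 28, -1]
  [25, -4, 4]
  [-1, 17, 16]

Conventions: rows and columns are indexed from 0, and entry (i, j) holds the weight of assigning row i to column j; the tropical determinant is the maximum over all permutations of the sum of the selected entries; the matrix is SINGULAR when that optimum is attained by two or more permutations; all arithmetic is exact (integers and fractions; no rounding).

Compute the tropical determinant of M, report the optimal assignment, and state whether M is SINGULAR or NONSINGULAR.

σ = (0, 1, 2): (-1) + (-4) + 16 = 11
σ = (0, 2, 1): (-1) + 4 + 17 = 20
σ = (1, 0, 2): 28 + 25 + 16 = 69
σ = (1, 2, 0): 28 + 4 + (-1) = 31
σ = (2, 0, 1): (-1) + 25 + 17 = 41
σ = (2, 1, 0): (-1) + (-4) + (-1) = -6
Optimal value attained by: σ = (1, 0, 2).
Answer: det⊕(M) = 69; verdict: NONSINGULAR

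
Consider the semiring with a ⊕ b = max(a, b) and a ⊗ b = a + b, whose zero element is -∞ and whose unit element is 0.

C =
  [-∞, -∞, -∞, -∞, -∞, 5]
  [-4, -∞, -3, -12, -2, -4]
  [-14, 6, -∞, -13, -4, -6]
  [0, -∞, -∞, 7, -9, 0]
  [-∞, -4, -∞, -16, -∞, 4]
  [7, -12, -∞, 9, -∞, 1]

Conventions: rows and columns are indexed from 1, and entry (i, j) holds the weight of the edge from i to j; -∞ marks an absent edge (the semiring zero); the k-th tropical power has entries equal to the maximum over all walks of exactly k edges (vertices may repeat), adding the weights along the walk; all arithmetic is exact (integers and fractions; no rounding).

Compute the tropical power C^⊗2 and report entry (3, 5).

C^⊗2:
  [12, -7, -∞, 14, -∞, 6]
  [3, 3, -∞, 5, -7, 2]
  [2, -8, 3, 3, 4, 2]
  [7, -12, -∞, 14, -2, 7]
  [11, -8, -7, 13, -6, 5]
  [9, -11, -15, 16, 0, 12]
Key observation: the optimum is the walk 3->2->5, with weight 6 + (-2) = 4.
Optimal value attained by: walk 3->2->5.
Answer: (C^⊗2)[3][5] = 4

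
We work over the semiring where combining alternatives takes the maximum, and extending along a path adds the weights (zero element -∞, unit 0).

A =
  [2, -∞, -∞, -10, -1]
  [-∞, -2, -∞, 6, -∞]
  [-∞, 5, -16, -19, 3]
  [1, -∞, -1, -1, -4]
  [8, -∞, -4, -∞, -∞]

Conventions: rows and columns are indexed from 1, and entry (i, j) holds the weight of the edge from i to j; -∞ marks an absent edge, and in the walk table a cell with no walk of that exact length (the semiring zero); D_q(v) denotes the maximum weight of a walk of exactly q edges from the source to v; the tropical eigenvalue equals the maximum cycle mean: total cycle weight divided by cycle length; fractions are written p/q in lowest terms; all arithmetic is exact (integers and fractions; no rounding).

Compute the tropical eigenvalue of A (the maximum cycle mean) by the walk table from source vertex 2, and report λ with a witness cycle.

q=0: [-∞, 0, -∞, -∞, -∞]
q=1: [-∞, -2, -∞, 6, -∞]
q=2: [7, -4, 5, 5, 2]
q=3: [10, 10, 4, 4, 8]
q=4: [16, 9, 4, 16, 9]
q=5: [18, 9, 15, 15, 15]
Optimal cycle mean attained by: cycle 1->5->1, total (-1) + 8, length 2.
Answer: λ = 7/2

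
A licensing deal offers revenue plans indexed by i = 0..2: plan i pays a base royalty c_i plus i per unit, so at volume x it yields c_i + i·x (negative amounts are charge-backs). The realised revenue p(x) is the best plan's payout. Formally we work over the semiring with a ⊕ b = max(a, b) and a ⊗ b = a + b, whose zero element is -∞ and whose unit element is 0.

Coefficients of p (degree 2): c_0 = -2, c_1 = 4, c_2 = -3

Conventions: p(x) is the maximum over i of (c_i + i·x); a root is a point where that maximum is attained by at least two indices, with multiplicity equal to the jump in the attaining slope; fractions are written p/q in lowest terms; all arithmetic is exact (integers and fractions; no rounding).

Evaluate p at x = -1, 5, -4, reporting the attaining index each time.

p(-1) = max(-2+0·(-1)=-2, 4+1·(-1)=3, -3+2·(-1)=-5) = 3 (attained by i=1)
p(5) = max(-2+0·5=-2, 4+1·5=9, -3+2·5=7) = 9 (attained by i=1)
p(-4) = max(-2+0·(-4)=-2, 4+1·(-4)=0, -3+2·(-4)=-11) = 0 (attained by i=1)
Answer: p(-1) = 3; p(5) = 9; p(-4) = 0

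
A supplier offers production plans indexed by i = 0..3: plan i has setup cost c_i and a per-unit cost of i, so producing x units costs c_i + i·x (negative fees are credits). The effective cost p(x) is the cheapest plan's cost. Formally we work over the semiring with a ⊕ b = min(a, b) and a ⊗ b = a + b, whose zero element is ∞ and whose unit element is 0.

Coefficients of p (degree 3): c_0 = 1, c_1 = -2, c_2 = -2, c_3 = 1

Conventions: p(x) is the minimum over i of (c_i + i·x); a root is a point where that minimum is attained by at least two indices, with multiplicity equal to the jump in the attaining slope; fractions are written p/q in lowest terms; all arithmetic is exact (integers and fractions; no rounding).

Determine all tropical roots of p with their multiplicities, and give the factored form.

hull edge (i=0, c=1) to (i=1, c=-2): slope -3, span 1
hull edge (i=1, c=-2) to (i=2, c=-2): slope 0, span 1
hull edge (i=2, c=-2) to (i=3, c=1): slope 3, span 1
Factored form: p(x) = 1 ⊗ (x ⊕ (-3)) ⊗ (x ⊕ 0) ⊗ (x ⊕ 3)
Answer: roots = -3 (mult 1), 0 (mult 1), 3 (mult 1)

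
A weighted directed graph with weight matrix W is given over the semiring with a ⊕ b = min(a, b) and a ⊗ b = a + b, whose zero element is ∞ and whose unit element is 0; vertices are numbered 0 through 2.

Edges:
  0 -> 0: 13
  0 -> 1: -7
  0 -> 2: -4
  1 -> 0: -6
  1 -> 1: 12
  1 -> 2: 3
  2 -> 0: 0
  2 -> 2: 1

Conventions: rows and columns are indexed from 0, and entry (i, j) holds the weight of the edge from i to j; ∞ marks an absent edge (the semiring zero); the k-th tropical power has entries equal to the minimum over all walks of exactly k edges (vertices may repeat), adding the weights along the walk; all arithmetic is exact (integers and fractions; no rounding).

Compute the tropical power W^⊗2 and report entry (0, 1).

W^⊗2:
  [-13, 5, -4]
  [3, -13, -10]
  [1, -7, -4]
Key observation: the optimum is the walk 0->1->1, with weight (-7) + 12 = 5.
Optimal value attained by: walk 0->1->1.
Answer: (W^⊗2)[0][1] = 5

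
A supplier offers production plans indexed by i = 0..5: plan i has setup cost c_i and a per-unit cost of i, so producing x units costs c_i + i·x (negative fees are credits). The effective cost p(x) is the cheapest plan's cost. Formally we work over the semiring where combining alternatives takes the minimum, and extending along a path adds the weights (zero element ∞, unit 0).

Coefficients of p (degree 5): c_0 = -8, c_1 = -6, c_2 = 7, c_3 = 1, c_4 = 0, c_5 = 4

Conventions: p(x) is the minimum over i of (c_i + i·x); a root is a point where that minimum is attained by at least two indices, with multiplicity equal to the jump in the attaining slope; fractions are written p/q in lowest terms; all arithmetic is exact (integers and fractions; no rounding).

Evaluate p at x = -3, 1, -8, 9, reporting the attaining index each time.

p(-3) = min(-8+0·(-3)=-8, -6+1·(-3)=-9, 7+2·(-3)=1, 1+3·(-3)=-8, 0+4·(-3)=-12, 4+5·(-3)=-11) = -12 (attained by i=4)
p(1) = min(-8+0·1=-8, -6+1·1=-5, 7+2·1=9, 1+3·1=4, 0+4·1=4, 4+5·1=9) = -8 (attained by i=0)
p(-8) = min(-8+0·(-8)=-8, -6+1·(-8)=-14, 7+2·(-8)=-9, 1+3·(-8)=-23, 0+4·(-8)=-32, 4+5·(-8)=-36) = -36 (attained by i=5)
p(9) = min(-8+0·9=-8, -6+1·9=3, 7+2·9=25, 1+3·9=28, 0+4·9=36, 4+5·9=49) = -8 (attained by i=0)
Answer: p(-3) = -12; p(1) = -8; p(-8) = -36; p(9) = -8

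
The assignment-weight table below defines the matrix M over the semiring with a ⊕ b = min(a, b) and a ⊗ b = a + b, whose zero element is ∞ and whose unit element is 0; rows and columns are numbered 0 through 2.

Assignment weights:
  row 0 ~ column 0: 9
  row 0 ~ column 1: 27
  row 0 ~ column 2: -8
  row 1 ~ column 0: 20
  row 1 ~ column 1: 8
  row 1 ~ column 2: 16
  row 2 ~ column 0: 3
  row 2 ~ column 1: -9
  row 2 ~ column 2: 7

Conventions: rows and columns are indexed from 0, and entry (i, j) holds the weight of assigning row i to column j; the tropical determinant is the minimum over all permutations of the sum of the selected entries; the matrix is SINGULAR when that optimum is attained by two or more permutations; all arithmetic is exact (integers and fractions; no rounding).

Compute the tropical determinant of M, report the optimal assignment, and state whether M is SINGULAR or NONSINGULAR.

σ = (0, 1, 2): 9 + 8 + 7 = 24
σ = (0, 2, 1): 9 + 16 + (-9) = 16
σ = (1, 0, 2): 27 + 20 + 7 = 54
σ = (1, 2, 0): 27 + 16 + 3 = 46
σ = (2, 0, 1): (-8) + 20 + (-9) = 3
σ = (2, 1, 0): (-8) + 8 + 3 = 3
Optimal value attained by: σ = (2, 0, 1).
Answer: det⊕(M) = 3; verdict: SINGULAR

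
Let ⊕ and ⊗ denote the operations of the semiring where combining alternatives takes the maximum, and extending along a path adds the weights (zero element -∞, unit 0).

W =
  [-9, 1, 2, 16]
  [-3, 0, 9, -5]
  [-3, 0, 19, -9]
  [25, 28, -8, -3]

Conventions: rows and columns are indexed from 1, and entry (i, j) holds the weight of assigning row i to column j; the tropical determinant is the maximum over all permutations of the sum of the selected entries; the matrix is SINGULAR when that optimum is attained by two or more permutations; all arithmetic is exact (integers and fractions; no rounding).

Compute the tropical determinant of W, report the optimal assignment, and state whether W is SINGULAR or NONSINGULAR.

σ = (1, 2, 3, 4): (-9) + 0 + 19 + (-3) = 7
σ = (1, 2, 4, 3): (-9) + 0 + (-9) + (-8) = -26
σ = (1, 3, 2, 4): (-9) + 9 + 0 + (-3) = -3
σ = (1, 3, 4, 2): (-9) + 9 + (-9) + 28 = 19
σ = (1, 4, 2, 3): (-9) + (-5) + 0 + (-8) = -22
σ = (1, 4, 3, 2): (-9) + (-5) + 19 + 28 = 33
σ = (2, 1, 3, 4): 1 + (-3) + 19 + (-3) = 14
σ = (2, 1, 4, 3): 1 + (-3) + (-9) + (-8) = -19
σ = (2, 3, 1, 4): 1 + 9 + (-3) + (-3) = 4
σ = (2, 3, 4, 1): 1 + 9 + (-9) + 25 = 26
σ = (2, 4, 1, 3): 1 + (-5) + (-3) + (-8) = -15
σ = (2, 4, 3, 1): 1 + (-5) + 19 + 25 = 40
σ = (3, 1, 2, 4): 2 + (-3) + 0 + (-3) = -4
σ = (3, 1, 4, 2): 2 + (-3) + (-9) + 28 = 18
σ = (3, 2, 1, 4): 2 + 0 + (-3) + (-3) = -4
σ = (3, 2, 4, 1): 2 + 0 + (-9) + 25 = 18
σ = (3, 4, 1, 2): 2 + (-5) + (-3) + 28 = 22
σ = (3, 4, 2, 1): 2 + (-5) + 0 + 25 = 22
σ = (4, 1, 2, 3): 16 + (-3) + 0 + (-8) = 5
σ = (4, 1, 3, 2): 16 + (-3) + 19 + 28 = 60
σ = (4, 2, 1, 3): 16 + 0 + (-3) + (-8) = 5
σ = (4, 2, 3, 1): 16 + 0 + 19 + 25 = 60
σ = (4, 3, 1, 2): 16 + 9 + (-3) + 28 = 50
σ = (4, 3, 2, 1): 16 + 9 + 0 + 25 = 50
Optimal value attained by: σ = (4, 1, 3, 2).
Answer: det⊕(W) = 60; verdict: SINGULAR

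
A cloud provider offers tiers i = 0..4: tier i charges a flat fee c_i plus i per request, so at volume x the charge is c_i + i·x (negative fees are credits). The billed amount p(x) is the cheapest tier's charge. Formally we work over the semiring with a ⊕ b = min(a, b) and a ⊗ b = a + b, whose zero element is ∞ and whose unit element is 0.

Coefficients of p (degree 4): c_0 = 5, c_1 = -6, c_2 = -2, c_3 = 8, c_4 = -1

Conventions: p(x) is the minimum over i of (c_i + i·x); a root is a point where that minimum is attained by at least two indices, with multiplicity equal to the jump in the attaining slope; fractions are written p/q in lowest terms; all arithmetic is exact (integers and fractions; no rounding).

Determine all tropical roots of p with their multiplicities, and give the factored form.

hull edge (i=0, c=5) to (i=1, c=-6): slope -11, span 1
hull edge (i=1, c=-6) to (i=4, c=-1): slope 5/3, span 3
Factored form: p(x) = -1 ⊗ (x ⊕ (-5/3)) ⊗ (x ⊕ (-5/3)) ⊗ (x ⊕ (-5/3)) ⊗ (x ⊕ 11)
Answer: roots = -5/3 (mult 3), 11 (mult 1)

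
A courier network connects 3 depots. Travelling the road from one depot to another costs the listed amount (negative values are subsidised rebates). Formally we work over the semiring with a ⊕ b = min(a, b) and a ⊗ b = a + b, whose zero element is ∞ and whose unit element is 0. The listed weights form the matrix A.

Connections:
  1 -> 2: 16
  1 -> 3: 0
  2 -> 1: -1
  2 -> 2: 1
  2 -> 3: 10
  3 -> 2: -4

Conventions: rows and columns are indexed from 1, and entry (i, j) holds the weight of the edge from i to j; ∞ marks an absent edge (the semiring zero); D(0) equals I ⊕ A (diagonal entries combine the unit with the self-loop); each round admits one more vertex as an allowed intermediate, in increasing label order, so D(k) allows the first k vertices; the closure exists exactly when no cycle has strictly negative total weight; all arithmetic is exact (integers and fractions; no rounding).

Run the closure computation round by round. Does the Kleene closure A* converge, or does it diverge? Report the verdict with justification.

D(0):
  [0, 16, 0]
  [-1, 0, 10]
  [∞, -4, 0]
D(1):
  [0, 16, 0]
  [-1, 0, -1]
  [∞, -4, 0]
Detection: at round 2, diagonal entry (3, 3) turns strictly negative.
Key observation: the cycle 3->2->1->3 has total weight (-4) + (-1) + 0, which is strictly negative.
Answer: DIVERGES — negative cycle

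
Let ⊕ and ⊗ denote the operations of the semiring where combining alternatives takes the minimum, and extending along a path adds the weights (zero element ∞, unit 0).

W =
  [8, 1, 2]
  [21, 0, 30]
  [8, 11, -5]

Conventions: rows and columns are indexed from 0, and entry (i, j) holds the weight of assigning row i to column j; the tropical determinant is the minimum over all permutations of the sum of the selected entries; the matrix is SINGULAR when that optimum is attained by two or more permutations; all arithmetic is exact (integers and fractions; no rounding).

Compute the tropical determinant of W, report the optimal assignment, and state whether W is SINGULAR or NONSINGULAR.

σ = (0, 1, 2): 8 + 0 + (-5) = 3
σ = (0, 2, 1): 8 + 30 + 11 = 49
σ = (1, 0, 2): 1 + 21 + (-5) = 17
σ = (1, 2, 0): 1 + 30 + 8 = 39
σ = (2, 0, 1): 2 + 21 + 11 = 34
σ = (2, 1, 0): 2 + 0 + 8 = 10
Optimal value attained by: σ = (0, 1, 2).
Answer: det⊕(W) = 3; verdict: NONSINGULAR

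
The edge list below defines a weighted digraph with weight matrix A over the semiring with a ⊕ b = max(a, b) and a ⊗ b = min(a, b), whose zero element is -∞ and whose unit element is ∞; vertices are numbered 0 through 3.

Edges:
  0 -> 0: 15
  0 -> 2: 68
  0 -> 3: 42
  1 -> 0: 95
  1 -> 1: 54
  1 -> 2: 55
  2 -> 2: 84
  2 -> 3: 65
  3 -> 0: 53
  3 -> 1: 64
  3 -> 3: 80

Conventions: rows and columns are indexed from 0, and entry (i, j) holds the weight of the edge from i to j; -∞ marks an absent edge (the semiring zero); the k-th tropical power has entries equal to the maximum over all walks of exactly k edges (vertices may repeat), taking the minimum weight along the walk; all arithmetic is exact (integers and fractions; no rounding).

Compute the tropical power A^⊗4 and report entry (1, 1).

A^⊗2:
  [42, 42, 68, 65]
  [54, 54, 68, 55]
  [53, 64, 84, 65]
  [64, 64, 55, 80]
A^⊗3:
  [53, 64, 68, 65]
  [54, 55, 68, 65]
  [64, 64, 84, 65]
  [64, 64, 64, 80]
A^⊗4:
  [64, 64, 68, 65]
  [55, 64, 68, 65]
  [64, 64, 84, 65]
  [64, 64, 64, 80]
Key observation: the optimum is the walk 1->0->2->3->1, with weight 95 min 68 min 65 min 64 = 64.
Optimal value attained by: walk 1->0->2->3->1.
Answer: (A^⊗4)[1][1] = 64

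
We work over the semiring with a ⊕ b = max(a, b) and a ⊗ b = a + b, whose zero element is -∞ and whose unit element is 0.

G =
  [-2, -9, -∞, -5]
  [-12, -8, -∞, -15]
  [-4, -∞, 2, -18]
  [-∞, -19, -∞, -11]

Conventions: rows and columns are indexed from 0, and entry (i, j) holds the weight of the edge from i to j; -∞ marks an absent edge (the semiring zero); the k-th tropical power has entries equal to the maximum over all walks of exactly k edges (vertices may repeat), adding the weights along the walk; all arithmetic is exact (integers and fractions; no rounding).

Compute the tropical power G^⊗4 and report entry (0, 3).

G^⊗2:
  [-4, -11, -∞, -7]
  [-14, -16, -∞, -17]
  [-2, -13, 4, -9]
  [-31, -27, -∞, -22]
G^⊗3:
  [-6, -13, -∞, -9]
  [-16, -23, -∞, -19]
  [0, -11, 6, -7]
  [-33, -35, -∞, -33]
G^⊗4:
  [-8, -15, -∞, -11]
  [-18, -25, -∞, -21]
  [2, -9, 8, -5]
  [-35, -42, -∞, -38]
Key observation: the optimum is the walk 0->0->0->0->3, with weight (-2) + (-2) + (-2) + (-5) = -11.
Optimal value attained by: walk 0->0->0->0->3.
Answer: (G^⊗4)[0][3] = -11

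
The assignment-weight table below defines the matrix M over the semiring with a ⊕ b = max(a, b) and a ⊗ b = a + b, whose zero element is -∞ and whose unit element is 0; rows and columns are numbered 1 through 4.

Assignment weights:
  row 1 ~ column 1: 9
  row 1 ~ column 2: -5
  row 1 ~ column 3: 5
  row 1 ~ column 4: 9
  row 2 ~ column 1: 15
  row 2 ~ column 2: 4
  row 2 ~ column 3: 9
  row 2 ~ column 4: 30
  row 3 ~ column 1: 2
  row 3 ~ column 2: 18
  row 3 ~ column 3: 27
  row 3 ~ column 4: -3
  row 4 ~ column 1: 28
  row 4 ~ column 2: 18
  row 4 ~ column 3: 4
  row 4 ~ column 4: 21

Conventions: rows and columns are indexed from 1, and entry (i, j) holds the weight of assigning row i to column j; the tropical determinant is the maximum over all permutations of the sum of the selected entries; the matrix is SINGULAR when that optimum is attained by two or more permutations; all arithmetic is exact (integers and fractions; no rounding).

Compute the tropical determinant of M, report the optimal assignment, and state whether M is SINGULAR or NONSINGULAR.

σ = (1, 2, 3, 4): 9 + 4 + 27 + 21 = 61
σ = (1, 2, 4, 3): 9 + 4 + (-3) + 4 = 14
σ = (1, 3, 2, 4): 9 + 9 + 18 + 21 = 57
σ = (1, 3, 4, 2): 9 + 9 + (-3) + 18 = 33
σ = (1, 4, 2, 3): 9 + 30 + 18 + 4 = 61
σ = (1, 4, 3, 2): 9 + 30 + 27 + 18 = 84
σ = (2, 1, 3, 4): (-5) + 15 + 27 + 21 = 58
σ = (2, 1, 4, 3): (-5) + 15 + (-3) + 4 = 11
σ = (2, 3, 1, 4): (-5) + 9 + 2 + 21 = 27
σ = (2, 3, 4, 1): (-5) + 9 + (-3) + 28 = 29
σ = (2, 4, 1, 3): (-5) + 30 + 2 + 4 = 31
σ = (2, 4, 3, 1): (-5) + 30 + 27 + 28 = 80
σ = (3, 1, 2, 4): 5 + 15 + 18 + 21 = 59
σ = (3, 1, 4, 2): 5 + 15 + (-3) + 18 = 35
σ = (3, 2, 1, 4): 5 + 4 + 2 + 21 = 32
σ = (3, 2, 4, 1): 5 + 4 + (-3) + 28 = 34
σ = (3, 4, 1, 2): 5 + 30 + 2 + 18 = 55
σ = (3, 4, 2, 1): 5 + 30 + 18 + 28 = 81
σ = (4, 1, 2, 3): 9 + 15 + 18 + 4 = 46
σ = (4, 1, 3, 2): 9 + 15 + 27 + 18 = 69
σ = (4, 2, 1, 3): 9 + 4 + 2 + 4 = 19
σ = (4, 2, 3, 1): 9 + 4 + 27 + 28 = 68
σ = (4, 3, 1, 2): 9 + 9 + 2 + 18 = 38
σ = (4, 3, 2, 1): 9 + 9 + 18 + 28 = 64
Optimal value attained by: σ = (1, 4, 3, 2).
Answer: det⊕(M) = 84; verdict: NONSINGULAR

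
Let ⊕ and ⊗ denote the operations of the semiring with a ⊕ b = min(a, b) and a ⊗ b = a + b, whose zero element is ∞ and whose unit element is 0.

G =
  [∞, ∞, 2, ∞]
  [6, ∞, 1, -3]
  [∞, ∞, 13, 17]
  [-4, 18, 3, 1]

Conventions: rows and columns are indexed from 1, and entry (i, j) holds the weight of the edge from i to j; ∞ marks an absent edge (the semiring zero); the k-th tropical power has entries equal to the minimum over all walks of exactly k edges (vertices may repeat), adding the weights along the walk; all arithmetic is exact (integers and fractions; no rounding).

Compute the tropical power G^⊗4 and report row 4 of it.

G^⊗2:
  [∞, ∞, 15, 19]
  [-7, 15, 0, -2]
  [13, 35, 20, 18]
  [-3, 19, -2, 2]
G^⊗3:
  [15, 37, 22, 20]
  [-6, 16, -5, -1]
  [14, 36, 15, 19]
  [-2, 20, -1, 3]
G^⊗4:
  [16, 38, 17, 21]
  [-5, 17, -4, 0]
  [15, 37, 16, 20]
  [-1, 21, 0, 4]
Answer: row 4 of G^⊗4 = [-1, 21, 0, 4]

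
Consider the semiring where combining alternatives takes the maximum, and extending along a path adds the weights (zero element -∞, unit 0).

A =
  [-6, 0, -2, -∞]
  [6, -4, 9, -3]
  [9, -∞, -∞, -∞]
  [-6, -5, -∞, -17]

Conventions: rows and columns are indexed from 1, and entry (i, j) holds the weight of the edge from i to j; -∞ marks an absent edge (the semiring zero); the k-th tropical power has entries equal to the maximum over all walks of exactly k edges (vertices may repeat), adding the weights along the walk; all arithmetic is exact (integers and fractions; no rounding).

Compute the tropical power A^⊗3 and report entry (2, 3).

A^⊗2:
  [7, -4, 9, -3]
  [18, 6, 5, -7]
  [3, 9, 7, -∞]
  [1, -6, 4, -8]
A^⊗3:
  [18, 7, 5, -7]
  [14, 18, 16, 3]
  [16, 5, 18, 6]
  [13, 1, 3, -9]
Key observation: the optimum is the walk 2->3->1->3, with weight 9 + 9 + (-2) = 16.
Optimal value attained by: walk 2->3->1->3.
Answer: (A^⊗3)[2][3] = 16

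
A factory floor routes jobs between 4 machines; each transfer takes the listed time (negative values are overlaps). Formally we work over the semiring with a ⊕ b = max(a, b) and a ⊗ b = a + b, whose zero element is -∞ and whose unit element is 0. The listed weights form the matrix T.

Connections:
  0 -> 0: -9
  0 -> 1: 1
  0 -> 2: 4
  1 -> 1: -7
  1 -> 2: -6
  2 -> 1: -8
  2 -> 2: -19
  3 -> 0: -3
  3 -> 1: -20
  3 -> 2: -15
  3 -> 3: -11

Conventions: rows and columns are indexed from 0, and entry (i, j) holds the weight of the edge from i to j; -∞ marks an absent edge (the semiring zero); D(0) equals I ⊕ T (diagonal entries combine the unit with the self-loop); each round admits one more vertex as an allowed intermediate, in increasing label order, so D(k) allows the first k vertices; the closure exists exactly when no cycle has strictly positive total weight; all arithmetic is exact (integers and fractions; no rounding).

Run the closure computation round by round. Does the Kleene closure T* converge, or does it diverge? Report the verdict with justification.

D(0):
  [0, 1, 4, -∞]
  [-∞, 0, -6, -∞]
  [-∞, -8, 0, -∞]
  [-3, -20, -15, 0]
D(1):
  [0, 1, 4, -∞]
  [-∞, 0, -6, -∞]
  [-∞, -8, 0, -∞]
  [-3, -2, 1, 0]
D(2):
  [0, 1, 4, -∞]
  [-∞, 0, -6, -∞]
  [-∞, -8, 0, -∞]
  [-3, -2, 1, 0]
D(3):
  [0, 1, 4, -∞]
  [-∞, 0, -6, -∞]
  [-∞, -8, 0, -∞]
  [-3, -2, 1, 0]
D(4):
  [0, 1, 4, -∞]
  [-∞, 0, -6, -∞]
  [-∞, -8, 0, -∞]
  [-3, -2, 1, 0]
Key observation: every diagonal entry stays at the unit through all rounds, so no improving cycle exists.
Answer: CONVERGES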